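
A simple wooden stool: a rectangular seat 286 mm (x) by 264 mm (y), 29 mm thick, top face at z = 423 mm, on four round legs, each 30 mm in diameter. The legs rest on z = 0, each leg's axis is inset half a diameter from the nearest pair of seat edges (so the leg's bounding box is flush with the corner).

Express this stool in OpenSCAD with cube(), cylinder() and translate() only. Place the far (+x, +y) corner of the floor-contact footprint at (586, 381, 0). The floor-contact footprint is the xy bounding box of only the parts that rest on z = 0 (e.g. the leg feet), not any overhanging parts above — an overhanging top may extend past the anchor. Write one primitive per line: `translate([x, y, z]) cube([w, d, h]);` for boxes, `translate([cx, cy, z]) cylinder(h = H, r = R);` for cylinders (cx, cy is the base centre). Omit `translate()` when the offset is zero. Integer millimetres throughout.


translate([300, 117, 394]) cube([286, 264, 29]);
translate([315, 132, 0]) cylinder(h = 394, r = 15);
translate([571, 132, 0]) cylinder(h = 394, r = 15);
translate([315, 366, 0]) cylinder(h = 394, r = 15);
translate([571, 366, 0]) cylinder(h = 394, r = 15);


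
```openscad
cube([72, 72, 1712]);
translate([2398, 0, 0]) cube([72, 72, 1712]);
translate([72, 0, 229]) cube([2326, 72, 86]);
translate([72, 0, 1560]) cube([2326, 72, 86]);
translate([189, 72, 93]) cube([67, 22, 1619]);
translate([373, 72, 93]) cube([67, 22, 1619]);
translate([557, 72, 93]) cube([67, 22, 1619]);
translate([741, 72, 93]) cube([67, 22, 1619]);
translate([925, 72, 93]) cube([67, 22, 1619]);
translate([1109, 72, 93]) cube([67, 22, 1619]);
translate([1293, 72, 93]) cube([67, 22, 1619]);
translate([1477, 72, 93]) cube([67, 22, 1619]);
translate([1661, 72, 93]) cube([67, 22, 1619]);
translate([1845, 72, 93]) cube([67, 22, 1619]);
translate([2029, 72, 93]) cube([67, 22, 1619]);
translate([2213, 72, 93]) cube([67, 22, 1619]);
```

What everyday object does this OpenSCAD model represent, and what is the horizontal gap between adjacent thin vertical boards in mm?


A fence section. The picket gap is 117 mm.

Two posts, two rails, 12 pickets — a fence section. Span 2326 mm holds 12 pickets of 67 mm with 13 equal gaps: ⌊(2326 − 12·67) / 13⌋ = 117 mm.


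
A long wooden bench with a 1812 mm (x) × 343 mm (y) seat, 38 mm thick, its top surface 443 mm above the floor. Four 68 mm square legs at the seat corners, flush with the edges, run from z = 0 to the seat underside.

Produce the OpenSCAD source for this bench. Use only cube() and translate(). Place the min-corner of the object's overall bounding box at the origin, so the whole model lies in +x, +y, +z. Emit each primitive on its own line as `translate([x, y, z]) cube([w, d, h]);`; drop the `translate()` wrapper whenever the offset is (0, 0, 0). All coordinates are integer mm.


// leg_h = 443 − 38 = 405
translate([0, 0, 405]) cube([1812, 343, 38]);
cube([68, 68, 405]);
translate([0, 275, 0]) cube([68, 68, 405]);
translate([1744, 0, 0]) cube([68, 68, 405]);
translate([1744, 275, 0]) cube([68, 68, 405]);


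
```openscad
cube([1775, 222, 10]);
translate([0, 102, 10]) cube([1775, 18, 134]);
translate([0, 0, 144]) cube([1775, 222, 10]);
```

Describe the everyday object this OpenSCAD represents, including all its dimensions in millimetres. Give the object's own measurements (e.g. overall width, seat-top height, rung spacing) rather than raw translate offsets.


An I-beam lying along x, 1775 mm long. Overall section height 154 mm. Two flanges 222 mm wide (y) and 10 mm thick, one on the floor and one at the top; a web 18 mm thick runs between them, centred on the flange width.


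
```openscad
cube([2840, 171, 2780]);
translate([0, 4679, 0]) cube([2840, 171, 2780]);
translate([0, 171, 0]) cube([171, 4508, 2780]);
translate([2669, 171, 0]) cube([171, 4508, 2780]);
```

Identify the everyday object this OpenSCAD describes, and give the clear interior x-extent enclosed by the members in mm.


A house (or room) frame. The interior width is 2498 mm.

Four 2780 mm walls enclosing a rectangle with no floor or roof — a room or house frame. Outside width is 2840 mm and wall thickness is 171 mm, so the interior width is 2840 − 2 × 171 = 2498 mm.


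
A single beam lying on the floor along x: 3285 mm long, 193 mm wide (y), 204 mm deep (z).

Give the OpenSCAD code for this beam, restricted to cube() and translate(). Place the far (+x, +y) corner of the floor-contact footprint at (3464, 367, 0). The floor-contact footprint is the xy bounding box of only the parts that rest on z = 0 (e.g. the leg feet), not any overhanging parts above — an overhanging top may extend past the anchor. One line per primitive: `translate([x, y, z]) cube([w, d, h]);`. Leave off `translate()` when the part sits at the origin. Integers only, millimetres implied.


translate([179, 174, 0]) cube([3285, 193, 204]);


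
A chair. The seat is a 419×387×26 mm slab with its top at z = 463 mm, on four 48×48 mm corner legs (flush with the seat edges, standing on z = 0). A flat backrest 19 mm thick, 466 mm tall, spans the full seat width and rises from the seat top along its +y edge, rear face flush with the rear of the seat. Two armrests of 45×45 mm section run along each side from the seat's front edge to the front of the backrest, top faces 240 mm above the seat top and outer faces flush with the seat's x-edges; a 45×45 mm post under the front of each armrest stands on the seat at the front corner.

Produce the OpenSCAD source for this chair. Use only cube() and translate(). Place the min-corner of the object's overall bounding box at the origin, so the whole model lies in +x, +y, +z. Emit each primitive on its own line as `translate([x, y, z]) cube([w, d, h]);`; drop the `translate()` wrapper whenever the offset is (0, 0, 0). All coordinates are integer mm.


// leg_h = 463 - 26 = 437
// arm post h = 240 - 45 = 195
translate([0, 0, 437]) cube([419, 387, 26]);
cube([48, 48, 437]);
translate([371, 0, 0]) cube([48, 48, 437]);
translate([0, 339, 0]) cube([48, 48, 437]);
translate([371, 339, 0]) cube([48, 48, 437]);
translate([0, 368, 463]) cube([419, 19, 466]);
translate([0, 0, 658]) cube([45, 368, 45]);
translate([374, 0, 658]) cube([45, 368, 45]);
translate([0, 0, 463]) cube([45, 45, 195]);
translate([374, 0, 463]) cube([45, 45, 195]);


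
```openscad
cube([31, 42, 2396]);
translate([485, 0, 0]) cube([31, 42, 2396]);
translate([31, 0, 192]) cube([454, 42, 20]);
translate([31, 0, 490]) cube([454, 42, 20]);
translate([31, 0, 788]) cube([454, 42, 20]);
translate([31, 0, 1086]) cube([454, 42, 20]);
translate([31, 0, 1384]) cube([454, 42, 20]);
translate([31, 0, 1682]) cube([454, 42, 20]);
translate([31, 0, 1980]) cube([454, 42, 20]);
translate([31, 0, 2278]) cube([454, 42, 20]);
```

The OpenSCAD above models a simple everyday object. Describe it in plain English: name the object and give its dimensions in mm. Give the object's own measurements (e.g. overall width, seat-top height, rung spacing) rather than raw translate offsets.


A straight ladder. Two 31×42 mm vertical rails, 2396 mm tall, stand 516 mm apart (outside-to-outside) with their front faces coplanar on the −y side. 8 rungs, each 42 mm deep and 20 mm tall, span between the inner faces of the rails, front faces flush with the rails. The lowest rung's underside is at z = 192 mm and rungs are spaced 298 mm apart (underside to underside).


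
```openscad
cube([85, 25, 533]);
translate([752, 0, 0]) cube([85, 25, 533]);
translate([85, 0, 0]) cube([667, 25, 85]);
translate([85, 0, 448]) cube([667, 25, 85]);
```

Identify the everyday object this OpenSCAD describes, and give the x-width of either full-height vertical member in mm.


A picture frame. The border width is 85 mm.

Four thin pieces enclosing a rectangular opening — a picture frame. The two full-height stiles are 533 mm tall; the top rail sits at z = 448 and is 85 mm tall, so the border above the opening is 533 − 448 = 85 mm, matching the stile x-width.


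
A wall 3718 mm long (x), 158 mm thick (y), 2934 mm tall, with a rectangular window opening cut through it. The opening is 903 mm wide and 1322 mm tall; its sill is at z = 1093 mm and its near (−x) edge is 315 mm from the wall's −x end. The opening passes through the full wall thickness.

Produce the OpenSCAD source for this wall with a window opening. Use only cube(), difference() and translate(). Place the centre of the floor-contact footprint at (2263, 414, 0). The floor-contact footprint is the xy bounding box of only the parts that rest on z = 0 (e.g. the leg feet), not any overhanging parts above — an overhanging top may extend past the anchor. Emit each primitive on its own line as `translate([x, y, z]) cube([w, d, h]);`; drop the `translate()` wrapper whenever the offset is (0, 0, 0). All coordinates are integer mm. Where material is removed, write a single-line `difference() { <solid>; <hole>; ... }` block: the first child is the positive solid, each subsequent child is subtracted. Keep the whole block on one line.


difference() { translate([404, 335, 0]) cube([3718, 158, 2934]); translate([719, 335, 1093]) cube([903, 158, 1322]); }


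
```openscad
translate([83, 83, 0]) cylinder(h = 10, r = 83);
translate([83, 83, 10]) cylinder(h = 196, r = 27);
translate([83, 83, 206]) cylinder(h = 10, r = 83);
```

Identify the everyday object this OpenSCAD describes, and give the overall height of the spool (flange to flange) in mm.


A spool. The overall height is 216 mm.

Three coaxial cylinders, large–small–large — a spool. Two 10 mm flanges and a 196 mm core give 10 + 196 + 10 = 216 mm.


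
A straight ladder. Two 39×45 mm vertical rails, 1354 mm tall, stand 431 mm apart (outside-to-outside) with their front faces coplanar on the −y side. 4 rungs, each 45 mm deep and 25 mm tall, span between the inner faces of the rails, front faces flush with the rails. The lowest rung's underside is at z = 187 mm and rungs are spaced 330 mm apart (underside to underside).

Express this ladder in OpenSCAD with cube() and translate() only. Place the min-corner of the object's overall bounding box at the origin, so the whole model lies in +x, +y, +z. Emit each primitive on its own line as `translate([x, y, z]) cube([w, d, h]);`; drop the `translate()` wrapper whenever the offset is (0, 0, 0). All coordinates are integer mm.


cube([39, 45, 1354]);
translate([392, 0, 0]) cube([39, 45, 1354]);
translate([39, 0, 187]) cube([353, 45, 25]);
translate([39, 0, 517]) cube([353, 45, 25]);
translate([39, 0, 847]) cube([353, 45, 25]);
translate([39, 0, 1177]) cube([353, 45, 25]);


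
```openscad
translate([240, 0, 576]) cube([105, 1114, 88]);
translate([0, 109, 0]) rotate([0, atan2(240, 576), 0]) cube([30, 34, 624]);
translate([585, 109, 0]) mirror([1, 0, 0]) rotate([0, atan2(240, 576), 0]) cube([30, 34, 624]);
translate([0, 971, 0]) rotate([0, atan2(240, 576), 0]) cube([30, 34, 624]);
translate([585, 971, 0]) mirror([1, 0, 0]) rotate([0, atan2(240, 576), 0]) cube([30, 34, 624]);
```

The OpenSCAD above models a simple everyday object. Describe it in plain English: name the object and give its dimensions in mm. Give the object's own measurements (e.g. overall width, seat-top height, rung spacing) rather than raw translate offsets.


A sawhorse. A 105×1114×88 mm beam (x, y, z) sits on two A-frame leg pairs. Each pair is two raked legs of 30×34 mm section (34 mm along y) splaying symmetrically in x. Each leg rises 576 mm vertically over 240 mm of horizontal reach and is 624 mm long along its own axis. Every leg's outer bottom edge rests on the floor and its outer top edge meets a bottom edge of the beam — the left legs (tilting toward +x) meet the beam's −x bottom edge, the right legs (their mirror images, tilting toward −x) meet its +x bottom edge — so the leg tops tuck under the beam, the beam's underside is 576 mm above the floor, and the feet are 585 mm apart outside-to-outside with the beam centred between them. The two leg pairs are set in 109 mm from either end of the beam.


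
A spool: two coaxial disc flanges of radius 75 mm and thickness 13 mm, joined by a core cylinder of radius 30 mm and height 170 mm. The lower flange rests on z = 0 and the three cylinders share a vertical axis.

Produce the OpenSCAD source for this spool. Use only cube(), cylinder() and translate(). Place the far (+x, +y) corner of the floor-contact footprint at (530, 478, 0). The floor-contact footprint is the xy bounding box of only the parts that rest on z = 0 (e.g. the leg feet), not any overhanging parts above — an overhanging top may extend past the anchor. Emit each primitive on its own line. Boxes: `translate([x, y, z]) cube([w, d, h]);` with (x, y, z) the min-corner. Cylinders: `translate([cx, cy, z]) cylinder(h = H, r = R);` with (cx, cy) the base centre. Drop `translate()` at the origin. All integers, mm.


translate([455, 403, 0]) cylinder(h = 13, r = 75);
translate([455, 403, 13]) cylinder(h = 170, r = 30);
translate([455, 403, 183]) cylinder(h = 13, r = 75);


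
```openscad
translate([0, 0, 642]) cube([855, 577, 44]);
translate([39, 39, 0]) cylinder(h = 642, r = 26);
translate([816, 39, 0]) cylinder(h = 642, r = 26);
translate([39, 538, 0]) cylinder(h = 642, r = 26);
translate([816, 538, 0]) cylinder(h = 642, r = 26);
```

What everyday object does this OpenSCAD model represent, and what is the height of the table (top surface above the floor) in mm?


A table. The table height is 686 mm.

A 855×577×44 slab sits at z = 642 on four Ø52 mm round legs — a table. The top surface is at 642 + 44 = 686 mm.


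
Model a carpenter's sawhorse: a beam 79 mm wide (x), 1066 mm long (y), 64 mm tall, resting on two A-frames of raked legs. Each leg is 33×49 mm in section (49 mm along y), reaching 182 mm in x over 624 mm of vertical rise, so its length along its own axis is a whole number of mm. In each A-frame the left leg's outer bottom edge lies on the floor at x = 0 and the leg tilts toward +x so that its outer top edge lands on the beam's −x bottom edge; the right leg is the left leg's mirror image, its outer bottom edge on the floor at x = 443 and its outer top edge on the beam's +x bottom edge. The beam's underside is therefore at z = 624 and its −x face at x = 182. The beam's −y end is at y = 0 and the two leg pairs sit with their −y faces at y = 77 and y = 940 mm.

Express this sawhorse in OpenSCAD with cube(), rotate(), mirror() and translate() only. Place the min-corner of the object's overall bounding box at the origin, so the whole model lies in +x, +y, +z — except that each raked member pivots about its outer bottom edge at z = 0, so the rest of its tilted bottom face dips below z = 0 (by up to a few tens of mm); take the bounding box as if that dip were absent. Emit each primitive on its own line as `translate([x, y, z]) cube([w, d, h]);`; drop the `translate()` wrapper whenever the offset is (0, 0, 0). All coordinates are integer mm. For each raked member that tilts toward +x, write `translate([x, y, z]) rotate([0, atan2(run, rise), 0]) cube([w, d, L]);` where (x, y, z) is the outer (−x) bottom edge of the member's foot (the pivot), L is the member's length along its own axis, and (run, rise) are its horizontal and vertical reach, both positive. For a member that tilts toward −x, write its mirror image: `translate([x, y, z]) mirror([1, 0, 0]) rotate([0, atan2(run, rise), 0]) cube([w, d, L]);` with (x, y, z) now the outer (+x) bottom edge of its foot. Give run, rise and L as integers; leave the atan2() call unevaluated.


// leg length = √(182² + 624²) = 650
// right-leg outer foot x = 2·182 + 79 = 443
// beam min-corner = (182, 0, 624)
translate([182, 0, 624]) cube([79, 1066, 64]);
translate([0, 77, 0]) rotate([0, atan2(182, 624), 0]) cube([33, 49, 650]);
translate([443, 77, 0]) mirror([1, 0, 0]) rotate([0, atan2(182, 624), 0]) cube([33, 49, 650]);
translate([0, 940, 0]) rotate([0, atan2(182, 624), 0]) cube([33, 49, 650]);
translate([443, 940, 0]) mirror([1, 0, 0]) rotate([0, atan2(182, 624), 0]) cube([33, 49, 650]);


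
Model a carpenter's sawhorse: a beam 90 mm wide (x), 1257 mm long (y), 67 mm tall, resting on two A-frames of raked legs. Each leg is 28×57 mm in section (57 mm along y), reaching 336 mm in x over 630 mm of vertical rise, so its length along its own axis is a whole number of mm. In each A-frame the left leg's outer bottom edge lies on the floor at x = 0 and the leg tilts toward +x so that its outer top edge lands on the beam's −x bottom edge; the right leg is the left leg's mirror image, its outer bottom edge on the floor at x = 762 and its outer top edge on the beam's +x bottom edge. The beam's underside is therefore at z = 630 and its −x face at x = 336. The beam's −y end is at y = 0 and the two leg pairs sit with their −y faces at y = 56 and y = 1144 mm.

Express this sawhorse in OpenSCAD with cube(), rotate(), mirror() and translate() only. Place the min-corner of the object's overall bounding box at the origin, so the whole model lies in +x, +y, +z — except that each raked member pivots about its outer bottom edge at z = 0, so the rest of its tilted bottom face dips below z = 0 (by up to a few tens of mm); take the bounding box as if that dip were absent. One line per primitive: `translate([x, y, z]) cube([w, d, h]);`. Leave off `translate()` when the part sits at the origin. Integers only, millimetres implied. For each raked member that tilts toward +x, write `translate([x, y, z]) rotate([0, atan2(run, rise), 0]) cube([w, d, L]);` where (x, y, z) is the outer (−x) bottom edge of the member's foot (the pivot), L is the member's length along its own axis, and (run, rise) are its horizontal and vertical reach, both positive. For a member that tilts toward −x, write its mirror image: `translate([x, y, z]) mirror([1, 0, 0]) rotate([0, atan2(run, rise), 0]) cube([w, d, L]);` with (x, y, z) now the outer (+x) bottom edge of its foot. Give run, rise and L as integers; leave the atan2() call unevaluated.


translate([336, 0, 630]) cube([90, 1257, 67]);
translate([0, 56, 0]) rotate([0, atan2(336, 630), 0]) cube([28, 57, 714]);
translate([762, 56, 0]) mirror([1, 0, 0]) rotate([0, atan2(336, 630), 0]) cube([28, 57, 714]);
translate([0, 1144, 0]) rotate([0, atan2(336, 630), 0]) cube([28, 57, 714]);
translate([762, 1144, 0]) mirror([1, 0, 0]) rotate([0, atan2(336, 630), 0]) cube([28, 57, 714]);


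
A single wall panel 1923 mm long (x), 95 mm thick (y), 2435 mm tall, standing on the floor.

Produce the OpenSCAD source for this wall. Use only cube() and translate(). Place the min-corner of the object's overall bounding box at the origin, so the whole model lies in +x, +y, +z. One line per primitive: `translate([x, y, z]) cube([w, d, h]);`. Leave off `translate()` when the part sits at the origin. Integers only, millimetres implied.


cube([1923, 95, 2435]);


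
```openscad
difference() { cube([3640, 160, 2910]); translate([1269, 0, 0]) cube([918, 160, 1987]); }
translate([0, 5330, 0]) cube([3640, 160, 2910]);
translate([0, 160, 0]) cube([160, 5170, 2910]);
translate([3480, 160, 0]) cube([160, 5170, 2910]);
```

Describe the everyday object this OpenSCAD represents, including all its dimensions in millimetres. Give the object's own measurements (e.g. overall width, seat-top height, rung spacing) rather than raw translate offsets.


A single room: four walls, each 2910 mm tall and 160 mm thick, enclosing an outside footprint 3640×5490 mm (x × y), no floor or roof. The front and back walls (−y and +y sides) run the full x-width; the side walls fit between their inner faces. A door opening 918 mm wide and 1987 mm tall is cut through the front wall from the floor up, its −x edge 1269 mm from the wall's −x end.


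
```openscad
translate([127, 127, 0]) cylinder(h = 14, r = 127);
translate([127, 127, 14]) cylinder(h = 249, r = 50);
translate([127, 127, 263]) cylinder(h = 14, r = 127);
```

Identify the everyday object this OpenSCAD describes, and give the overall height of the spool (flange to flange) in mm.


A spool. The overall height is 277 mm.

Three coaxial cylinders, large–small–large — a spool. Two 14 mm flanges and a 249 mm core give 14 + 249 + 14 = 277 mm.


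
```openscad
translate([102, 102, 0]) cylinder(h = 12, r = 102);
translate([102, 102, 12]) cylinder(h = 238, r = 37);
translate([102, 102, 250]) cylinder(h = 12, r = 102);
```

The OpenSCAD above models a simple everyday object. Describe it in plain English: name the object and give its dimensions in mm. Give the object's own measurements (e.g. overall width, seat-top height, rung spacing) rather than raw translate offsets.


A spool: two coaxial disc flanges of radius 102 mm and thickness 12 mm, joined by a core cylinder of radius 37 mm and height 238 mm. The lower flange rests on z = 0 and the three cylinders share a vertical axis.


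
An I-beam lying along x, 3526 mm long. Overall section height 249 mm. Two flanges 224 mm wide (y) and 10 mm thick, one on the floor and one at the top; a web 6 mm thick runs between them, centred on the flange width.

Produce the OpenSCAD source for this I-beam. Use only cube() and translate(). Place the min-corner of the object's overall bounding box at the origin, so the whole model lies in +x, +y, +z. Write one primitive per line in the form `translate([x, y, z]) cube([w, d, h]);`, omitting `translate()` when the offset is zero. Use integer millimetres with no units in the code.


cube([3526, 224, 10]);
translate([0, 109, 10]) cube([3526, 6, 229]);
translate([0, 0, 239]) cube([3526, 224, 10]);


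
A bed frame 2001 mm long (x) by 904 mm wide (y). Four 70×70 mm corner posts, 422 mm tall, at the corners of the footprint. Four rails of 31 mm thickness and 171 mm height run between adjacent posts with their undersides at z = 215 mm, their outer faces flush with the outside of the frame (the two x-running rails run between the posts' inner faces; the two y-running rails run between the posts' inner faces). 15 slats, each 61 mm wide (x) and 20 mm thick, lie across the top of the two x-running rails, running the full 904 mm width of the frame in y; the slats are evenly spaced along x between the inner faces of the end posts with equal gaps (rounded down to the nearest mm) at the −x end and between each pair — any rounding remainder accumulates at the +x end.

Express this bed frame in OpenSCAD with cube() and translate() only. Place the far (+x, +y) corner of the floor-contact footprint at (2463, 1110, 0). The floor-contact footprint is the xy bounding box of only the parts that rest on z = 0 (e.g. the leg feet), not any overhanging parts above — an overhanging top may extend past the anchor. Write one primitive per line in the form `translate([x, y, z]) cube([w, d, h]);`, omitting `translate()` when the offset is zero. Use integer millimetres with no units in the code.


// slat z = rail_z + rail_h = 215 + 171 = 386
// slat gap = ⌊(1861 − 15·61) / 16⌋ = 59
translate([462, 206, 0]) cube([70, 70, 422]);
translate([462, 1040, 0]) cube([70, 70, 422]);
translate([2393, 206, 0]) cube([70, 70, 422]);
translate([2393, 1040, 0]) cube([70, 70, 422]);
translate([532, 206, 215]) cube([1861, 31, 171]);
translate([532, 1079, 215]) cube([1861, 31, 171]);
translate([462, 276, 215]) cube([31, 764, 171]);
translate([2432, 276, 215]) cube([31, 764, 171]);
translate([591, 206, 386]) cube([61, 904, 20]);
translate([711, 206, 386]) cube([61, 904, 20]);
translate([831, 206, 386]) cube([61, 904, 20]);
translate([951, 206, 386]) cube([61, 904, 20]);
translate([1071, 206, 386]) cube([61, 904, 20]);
translate([1191, 206, 386]) cube([61, 904, 20]);
translate([1311, 206, 386]) cube([61, 904, 20]);
translate([1431, 206, 386]) cube([61, 904, 20]);
translate([1551, 206, 386]) cube([61, 904, 20]);
translate([1671, 206, 386]) cube([61, 904, 20]);
translate([1791, 206, 386]) cube([61, 904, 20]);
translate([1911, 206, 386]) cube([61, 904, 20]);
translate([2031, 206, 386]) cube([61, 904, 20]);
translate([2151, 206, 386]) cube([61, 904, 20]);
translate([2271, 206, 386]) cube([61, 904, 20]);


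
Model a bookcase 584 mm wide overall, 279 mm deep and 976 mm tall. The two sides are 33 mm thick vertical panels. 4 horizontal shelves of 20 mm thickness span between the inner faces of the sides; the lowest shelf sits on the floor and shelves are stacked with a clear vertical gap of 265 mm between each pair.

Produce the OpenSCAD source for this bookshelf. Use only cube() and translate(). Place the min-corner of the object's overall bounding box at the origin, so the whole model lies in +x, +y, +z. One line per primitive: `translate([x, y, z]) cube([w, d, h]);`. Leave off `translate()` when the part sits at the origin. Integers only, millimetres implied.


cube([33, 279, 976]);
translate([551, 0, 0]) cube([33, 279, 976]);
translate([33, 0, 0]) cube([518, 279, 20]);
translate([33, 0, 285]) cube([518, 279, 20]);
translate([33, 0, 570]) cube([518, 279, 20]);
translate([33, 0, 855]) cube([518, 279, 20]);


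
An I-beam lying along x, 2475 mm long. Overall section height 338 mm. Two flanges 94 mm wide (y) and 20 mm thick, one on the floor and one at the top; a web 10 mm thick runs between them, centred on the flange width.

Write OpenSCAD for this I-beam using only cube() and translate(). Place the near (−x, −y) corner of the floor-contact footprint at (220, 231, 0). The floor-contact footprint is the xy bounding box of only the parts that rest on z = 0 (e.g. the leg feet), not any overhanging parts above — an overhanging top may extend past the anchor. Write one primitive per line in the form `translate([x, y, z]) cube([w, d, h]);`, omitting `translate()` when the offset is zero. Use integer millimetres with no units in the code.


translate([220, 231, 0]) cube([2475, 94, 20]);
translate([220, 273, 20]) cube([2475, 10, 298]);
translate([220, 231, 318]) cube([2475, 94, 20]);


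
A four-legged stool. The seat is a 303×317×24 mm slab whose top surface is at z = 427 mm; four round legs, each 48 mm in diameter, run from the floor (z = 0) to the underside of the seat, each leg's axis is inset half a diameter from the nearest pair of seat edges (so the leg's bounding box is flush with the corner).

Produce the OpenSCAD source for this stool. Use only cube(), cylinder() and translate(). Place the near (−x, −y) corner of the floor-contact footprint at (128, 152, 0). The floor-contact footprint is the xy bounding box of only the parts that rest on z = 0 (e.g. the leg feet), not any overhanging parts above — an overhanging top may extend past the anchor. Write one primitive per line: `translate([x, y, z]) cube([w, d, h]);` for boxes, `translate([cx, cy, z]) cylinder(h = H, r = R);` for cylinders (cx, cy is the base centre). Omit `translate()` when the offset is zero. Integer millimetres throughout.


// leg_h = 427 - 24 = 403
translate([128, 152, 403]) cube([303, 317, 24]);
translate([152, 176, 0]) cylinder(h = 403, r = 24);
translate([407, 176, 0]) cylinder(h = 403, r = 24);
translate([152, 445, 0]) cylinder(h = 403, r = 24);
translate([407, 445, 0]) cylinder(h = 403, r = 24);


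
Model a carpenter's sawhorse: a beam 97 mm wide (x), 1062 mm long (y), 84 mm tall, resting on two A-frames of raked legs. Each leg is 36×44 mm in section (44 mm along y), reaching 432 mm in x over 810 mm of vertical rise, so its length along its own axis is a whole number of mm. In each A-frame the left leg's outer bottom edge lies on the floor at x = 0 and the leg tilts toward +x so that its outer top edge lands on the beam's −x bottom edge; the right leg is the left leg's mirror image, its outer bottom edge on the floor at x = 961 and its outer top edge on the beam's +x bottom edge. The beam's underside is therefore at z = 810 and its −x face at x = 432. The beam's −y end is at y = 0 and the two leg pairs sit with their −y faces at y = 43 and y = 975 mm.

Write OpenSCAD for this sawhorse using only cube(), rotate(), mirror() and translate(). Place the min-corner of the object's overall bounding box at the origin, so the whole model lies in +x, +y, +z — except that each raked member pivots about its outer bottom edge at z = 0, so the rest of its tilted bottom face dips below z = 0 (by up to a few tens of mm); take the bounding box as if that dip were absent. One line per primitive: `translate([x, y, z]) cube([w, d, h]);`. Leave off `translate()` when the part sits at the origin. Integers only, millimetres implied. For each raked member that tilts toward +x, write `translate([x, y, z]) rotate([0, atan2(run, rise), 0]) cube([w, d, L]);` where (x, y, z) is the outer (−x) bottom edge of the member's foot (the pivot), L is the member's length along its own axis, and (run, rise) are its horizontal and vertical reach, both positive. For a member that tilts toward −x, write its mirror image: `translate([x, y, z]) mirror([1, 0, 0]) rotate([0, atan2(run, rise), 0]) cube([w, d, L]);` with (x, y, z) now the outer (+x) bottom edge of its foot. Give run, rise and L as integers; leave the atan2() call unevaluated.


translate([432, 0, 810]) cube([97, 1062, 84]);
translate([0, 43, 0]) rotate([0, atan2(432, 810), 0]) cube([36, 44, 918]);
translate([961, 43, 0]) mirror([1, 0, 0]) rotate([0, atan2(432, 810), 0]) cube([36, 44, 918]);
translate([0, 975, 0]) rotate([0, atan2(432, 810), 0]) cube([36, 44, 918]);
translate([961, 975, 0]) mirror([1, 0, 0]) rotate([0, atan2(432, 810), 0]) cube([36, 44, 918]);


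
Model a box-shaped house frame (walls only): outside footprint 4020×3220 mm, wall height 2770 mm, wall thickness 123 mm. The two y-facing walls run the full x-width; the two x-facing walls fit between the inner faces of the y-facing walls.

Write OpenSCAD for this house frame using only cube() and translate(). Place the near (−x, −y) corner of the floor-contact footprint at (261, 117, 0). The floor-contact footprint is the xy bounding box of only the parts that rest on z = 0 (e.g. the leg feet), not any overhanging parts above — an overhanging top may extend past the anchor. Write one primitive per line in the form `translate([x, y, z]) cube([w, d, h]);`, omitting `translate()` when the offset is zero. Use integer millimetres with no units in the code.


translate([261, 117, 0]) cube([4020, 123, 2770]);
translate([261, 3214, 0]) cube([4020, 123, 2770]);
translate([261, 240, 0]) cube([123, 2974, 2770]);
translate([4158, 240, 0]) cube([123, 2974, 2770]);


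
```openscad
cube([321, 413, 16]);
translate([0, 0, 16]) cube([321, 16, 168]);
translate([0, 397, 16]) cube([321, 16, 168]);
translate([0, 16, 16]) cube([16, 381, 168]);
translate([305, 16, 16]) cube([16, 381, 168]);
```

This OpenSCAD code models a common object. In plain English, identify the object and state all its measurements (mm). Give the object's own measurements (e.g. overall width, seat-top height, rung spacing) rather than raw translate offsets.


An open-topped rectangular box: outside dimensions 321×413×184 mm, with a uniform wall and base thickness of 16 mm. The base is a full 321×413 slab on the floor; four walls sit on top of the base. The front and back walls (the −y and +y sides) span the full width; the two side walls fit between them.


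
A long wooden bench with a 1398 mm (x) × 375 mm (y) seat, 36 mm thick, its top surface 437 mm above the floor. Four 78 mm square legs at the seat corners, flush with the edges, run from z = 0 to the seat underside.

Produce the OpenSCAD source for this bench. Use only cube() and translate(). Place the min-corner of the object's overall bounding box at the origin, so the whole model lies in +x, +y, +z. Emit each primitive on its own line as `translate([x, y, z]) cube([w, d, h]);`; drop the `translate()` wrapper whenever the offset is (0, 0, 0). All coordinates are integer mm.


// leg_h = 437 − 36 = 401
translate([0, 0, 401]) cube([1398, 375, 36]);
cube([78, 78, 401]);
translate([0, 297, 0]) cube([78, 78, 401]);
translate([1320, 0, 0]) cube([78, 78, 401]);
translate([1320, 297, 0]) cube([78, 78, 401]);


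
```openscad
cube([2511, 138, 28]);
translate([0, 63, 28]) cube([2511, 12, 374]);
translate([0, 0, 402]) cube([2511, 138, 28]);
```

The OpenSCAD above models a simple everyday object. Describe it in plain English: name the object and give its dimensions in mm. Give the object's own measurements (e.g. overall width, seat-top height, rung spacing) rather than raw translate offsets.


An I-beam lying along x, 2511 mm long. Overall section height 430 mm. Two flanges 138 mm wide (y) and 28 mm thick, one on the floor and one at the top; a web 12 mm thick runs between them, centred on the flange width.


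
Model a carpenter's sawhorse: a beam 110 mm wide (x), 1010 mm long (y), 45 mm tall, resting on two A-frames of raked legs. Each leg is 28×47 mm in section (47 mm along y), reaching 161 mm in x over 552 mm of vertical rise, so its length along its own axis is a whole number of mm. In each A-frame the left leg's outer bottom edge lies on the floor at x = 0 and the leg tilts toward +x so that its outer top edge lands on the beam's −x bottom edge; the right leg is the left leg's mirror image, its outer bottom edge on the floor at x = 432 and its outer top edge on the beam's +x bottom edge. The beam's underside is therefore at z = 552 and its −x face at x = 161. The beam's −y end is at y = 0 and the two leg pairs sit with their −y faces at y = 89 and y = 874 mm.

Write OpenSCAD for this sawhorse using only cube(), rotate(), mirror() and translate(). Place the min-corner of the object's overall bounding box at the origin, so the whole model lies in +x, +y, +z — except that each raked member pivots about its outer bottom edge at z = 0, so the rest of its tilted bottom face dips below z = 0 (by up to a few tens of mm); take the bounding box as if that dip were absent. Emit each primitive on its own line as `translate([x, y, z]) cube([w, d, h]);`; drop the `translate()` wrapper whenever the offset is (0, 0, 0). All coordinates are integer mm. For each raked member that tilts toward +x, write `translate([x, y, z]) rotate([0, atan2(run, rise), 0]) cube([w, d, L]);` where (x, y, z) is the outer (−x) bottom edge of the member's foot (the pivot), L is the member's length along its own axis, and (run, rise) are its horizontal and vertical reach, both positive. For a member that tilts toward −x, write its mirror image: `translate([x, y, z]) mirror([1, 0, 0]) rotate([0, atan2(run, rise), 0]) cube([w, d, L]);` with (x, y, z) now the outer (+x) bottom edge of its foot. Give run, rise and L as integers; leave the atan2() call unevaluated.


translate([161, 0, 552]) cube([110, 1010, 45]);
translate([0, 89, 0]) rotate([0, atan2(161, 552), 0]) cube([28, 47, 575]);
translate([432, 89, 0]) mirror([1, 0, 0]) rotate([0, atan2(161, 552), 0]) cube([28, 47, 575]);
translate([0, 874, 0]) rotate([0, atan2(161, 552), 0]) cube([28, 47, 575]);
translate([432, 874, 0]) mirror([1, 0, 0]) rotate([0, atan2(161, 552), 0]) cube([28, 47, 575]);


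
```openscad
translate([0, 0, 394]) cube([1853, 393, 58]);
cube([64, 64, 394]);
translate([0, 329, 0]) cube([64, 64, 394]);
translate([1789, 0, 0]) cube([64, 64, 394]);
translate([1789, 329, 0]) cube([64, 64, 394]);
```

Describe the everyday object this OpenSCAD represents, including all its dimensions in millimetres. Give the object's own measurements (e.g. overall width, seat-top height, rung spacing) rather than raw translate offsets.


A long wooden bench with a 1853 mm (x) × 393 mm (y) seat, 58 mm thick, its top surface 452 mm above the floor. Four 64 mm square legs at the seat corners, flush with the edges, run from z = 0 to the seat underside.


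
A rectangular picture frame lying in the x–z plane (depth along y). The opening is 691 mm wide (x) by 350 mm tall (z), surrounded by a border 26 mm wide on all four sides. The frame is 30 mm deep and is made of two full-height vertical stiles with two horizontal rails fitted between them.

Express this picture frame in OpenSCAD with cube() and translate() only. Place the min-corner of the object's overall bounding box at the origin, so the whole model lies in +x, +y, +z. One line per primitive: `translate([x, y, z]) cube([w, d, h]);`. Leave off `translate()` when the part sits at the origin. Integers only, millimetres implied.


cube([26, 30, 402]);
translate([717, 0, 0]) cube([26, 30, 402]);
translate([26, 0, 0]) cube([691, 30, 26]);
translate([26, 0, 376]) cube([691, 30, 26]);


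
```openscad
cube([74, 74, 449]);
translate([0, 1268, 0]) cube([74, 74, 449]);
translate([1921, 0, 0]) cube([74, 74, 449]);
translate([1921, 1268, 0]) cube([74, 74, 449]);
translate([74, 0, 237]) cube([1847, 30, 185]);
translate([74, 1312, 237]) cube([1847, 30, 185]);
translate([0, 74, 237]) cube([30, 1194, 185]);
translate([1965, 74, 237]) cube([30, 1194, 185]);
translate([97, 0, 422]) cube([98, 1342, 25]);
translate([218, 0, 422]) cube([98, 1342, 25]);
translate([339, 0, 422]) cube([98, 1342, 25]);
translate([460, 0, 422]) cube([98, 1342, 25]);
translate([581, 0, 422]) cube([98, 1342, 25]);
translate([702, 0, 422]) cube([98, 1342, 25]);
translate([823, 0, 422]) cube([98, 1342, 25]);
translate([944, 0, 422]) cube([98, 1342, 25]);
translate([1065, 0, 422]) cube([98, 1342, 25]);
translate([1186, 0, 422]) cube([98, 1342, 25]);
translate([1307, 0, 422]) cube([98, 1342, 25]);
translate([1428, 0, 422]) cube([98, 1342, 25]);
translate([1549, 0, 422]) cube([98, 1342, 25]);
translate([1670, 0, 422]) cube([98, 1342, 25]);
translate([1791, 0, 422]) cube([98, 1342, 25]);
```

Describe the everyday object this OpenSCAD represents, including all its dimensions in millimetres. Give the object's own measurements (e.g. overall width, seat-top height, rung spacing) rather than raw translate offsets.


A bed frame 1995 mm long (x) by 1342 mm wide (y). Four 74×74 mm corner posts, 449 mm tall, at the corners of the footprint. Four rails of 30 mm thickness and 185 mm height run between adjacent posts with their undersides at z = 237 mm, their outer faces flush with the outside of the frame (the two x-running rails run between the posts' inner faces; the two y-running rails run between the posts' inner faces). 15 slats, each 98 mm wide (x) and 25 mm thick, lie across the top of the two x-running rails, running the full 1342 mm width of the frame in y; along x they sit between the end posts with a 23 mm gap after the −x posts and between neighbouring slats, leaving 32 mm before the +x posts.


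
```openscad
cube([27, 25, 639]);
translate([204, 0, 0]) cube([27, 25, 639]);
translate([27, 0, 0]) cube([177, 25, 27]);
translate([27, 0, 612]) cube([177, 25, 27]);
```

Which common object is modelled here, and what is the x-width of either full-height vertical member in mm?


A picture frame. The border width is 27 mm.

Four thin pieces enclosing a rectangular opening — a picture frame. The two full-height stiles are 639 mm tall; the top rail sits at z = 612 and is 27 mm tall, so the border above the opening is 639 − 612 = 27 mm, matching the stile x-width.


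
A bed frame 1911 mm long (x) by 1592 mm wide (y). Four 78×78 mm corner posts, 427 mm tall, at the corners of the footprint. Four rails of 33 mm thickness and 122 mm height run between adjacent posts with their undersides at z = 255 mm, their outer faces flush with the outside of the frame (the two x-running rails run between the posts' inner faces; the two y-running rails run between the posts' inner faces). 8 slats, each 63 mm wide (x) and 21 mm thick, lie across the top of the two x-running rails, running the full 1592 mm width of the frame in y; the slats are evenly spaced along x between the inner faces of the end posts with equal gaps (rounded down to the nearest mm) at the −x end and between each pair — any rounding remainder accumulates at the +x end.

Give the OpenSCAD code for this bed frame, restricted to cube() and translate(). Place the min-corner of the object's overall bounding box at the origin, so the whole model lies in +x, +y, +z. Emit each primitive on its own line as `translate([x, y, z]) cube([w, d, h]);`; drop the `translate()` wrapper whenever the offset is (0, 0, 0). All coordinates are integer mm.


// slat z = rail_z + rail_h = 255 + 122 = 377
// slat gap = ⌊(1755 − 8·63) / 9⌋ = 139
cube([78, 78, 427]);
translate([0, 1514, 0]) cube([78, 78, 427]);
translate([1833, 0, 0]) cube([78, 78, 427]);
translate([1833, 1514, 0]) cube([78, 78, 427]);
translate([78, 0, 255]) cube([1755, 33, 122]);
translate([78, 1559, 255]) cube([1755, 33, 122]);
translate([0, 78, 255]) cube([33, 1436, 122]);
translate([1878, 78, 255]) cube([33, 1436, 122]);
translate([217, 0, 377]) cube([63, 1592, 21]);
translate([419, 0, 377]) cube([63, 1592, 21]);
translate([621, 0, 377]) cube([63, 1592, 21]);
translate([823, 0, 377]) cube([63, 1592, 21]);
translate([1025, 0, 377]) cube([63, 1592, 21]);
translate([1227, 0, 377]) cube([63, 1592, 21]);
translate([1429, 0, 377]) cube([63, 1592, 21]);
translate([1631, 0, 377]) cube([63, 1592, 21]);
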